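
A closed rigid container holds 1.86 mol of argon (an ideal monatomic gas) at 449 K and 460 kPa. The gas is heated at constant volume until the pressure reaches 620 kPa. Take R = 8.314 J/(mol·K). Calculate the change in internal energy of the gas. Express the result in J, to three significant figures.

Constant volume ⇒ W = 0, so Q = ΔU = nCᵥΔT with Cᵥ = 3R/2 = 12.47 J/(mol·K).
At constant V, T₂/T₁ = P₂/P₁ ⇒ ΔT = T₁(P₂/P₁ − 1) = 449·(620/460 − 1) = 156.2 K.
ΔU = (1.86)(12.47)(156.2) = 3623 J.

ΔU ≈ 3620 J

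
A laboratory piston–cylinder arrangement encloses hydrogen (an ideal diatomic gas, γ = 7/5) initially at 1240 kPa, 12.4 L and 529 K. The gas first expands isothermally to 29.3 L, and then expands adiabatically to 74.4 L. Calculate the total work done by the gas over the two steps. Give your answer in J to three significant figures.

Step 1 (isothermal): W = P₁V₁ ln(V₂/V₁) = (15376) ln(29.3/12.4) = 13222 J.
After step 1: P = 524.8 kPa, V = 29.3 L, T = 529 K.
Step 2 (adiabatic): W = (P₁V₁ − P₂V₂)/(γ−1) = (15376 − 10592)/0.4 = 11961 J.
W_total = 13222 + 11961 = 25183 J.

W_total ≈ 25200 J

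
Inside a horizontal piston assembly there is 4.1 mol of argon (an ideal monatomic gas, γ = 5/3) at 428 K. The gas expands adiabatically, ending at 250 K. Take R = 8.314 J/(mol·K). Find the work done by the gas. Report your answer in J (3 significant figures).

Adiabatic ⇒ Q = 0, so W_by = −ΔU = nCᵥ(T₁ − T₂).
Cᵥ = 3R/2 = 12.47 J/(mol·K).
W = (4.1)(12.47)(428 − 250) = 9101 J.

W ≈ 9100 J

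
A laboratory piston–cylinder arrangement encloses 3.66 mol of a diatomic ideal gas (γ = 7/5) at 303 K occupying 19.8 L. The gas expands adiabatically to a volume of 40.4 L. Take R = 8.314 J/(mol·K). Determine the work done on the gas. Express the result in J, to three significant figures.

W ≈ -5720 J

Adiabatic: TV^(γ−1) = const with γ = 7/5.
T₂ = T₁ (V₁/V₂)^(γ−1) = 303 × (19.8/40.4)^0.4 = 303 × 0.7518 = 227.8 K.
W_by = nCᵥ(T₁ − T₂) = (3.66)(20.79)(303 − 227.8) = 5721 J.
Work on gas = −W_by = -5721 J.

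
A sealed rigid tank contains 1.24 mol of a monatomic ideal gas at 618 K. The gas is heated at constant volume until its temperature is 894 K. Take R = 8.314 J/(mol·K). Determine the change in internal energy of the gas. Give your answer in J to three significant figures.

ΔU ≈ 4270 J

Constant volume ⇒ W = 0, so Q = ΔU = nCᵥΔT with Cᵥ = 3R/2 = 12.47 J/(mol·K).
ΔU = (1.24)(12.47)(894 − 618) = 4268 J.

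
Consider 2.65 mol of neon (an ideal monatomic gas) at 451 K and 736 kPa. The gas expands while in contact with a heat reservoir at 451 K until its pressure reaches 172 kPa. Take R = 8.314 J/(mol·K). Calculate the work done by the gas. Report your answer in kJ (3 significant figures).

Isothermal process: W = nRT ln(V₂/V₁) = nRT ln(P₁/P₂).
W = (2.65)(8.314)(451) × ln(736/172)
  = 9936 × ln(4.279) = 9936 × 1.454
W_by_gas = 14445 J.

W ≈ 14.4 kJ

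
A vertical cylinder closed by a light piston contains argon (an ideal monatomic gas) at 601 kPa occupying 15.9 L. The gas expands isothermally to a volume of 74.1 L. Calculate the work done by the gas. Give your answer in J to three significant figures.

Isothermal: W = nRT ln(V₂/V₁) = P₁V₁ ln(V₂/V₁).
P₁V₁ = (601 kPa)(15.9 L) = 9556 J.
W = 9556 × ln(74.1/15.9) = 9556 × 1.539
W_by_gas = 14707 J.

W ≈ 14700 J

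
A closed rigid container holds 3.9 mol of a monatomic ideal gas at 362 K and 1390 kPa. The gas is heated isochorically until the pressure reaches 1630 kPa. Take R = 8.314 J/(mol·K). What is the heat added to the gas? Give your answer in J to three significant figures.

Q ≈ 3040 J

Constant volume ⇒ W = 0, so Q = ΔU = nCᵥΔT with Cᵥ = 3R/2 = 12.47 J/(mol·K).
At constant V, T₂/T₁ = P₂/P₁ ⇒ ΔT = T₁(P₂/P₁ − 1) = 362·(1630/1390 − 1) = 62.5 K.
ΔU = (3.9)(12.47)(62.5) = 3040 J.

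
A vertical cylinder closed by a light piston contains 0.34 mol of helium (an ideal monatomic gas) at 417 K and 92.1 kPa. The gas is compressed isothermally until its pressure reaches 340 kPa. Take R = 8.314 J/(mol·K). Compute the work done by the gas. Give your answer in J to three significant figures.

W ≈ -1540 J

Isothermal process: W = nRT ln(V₂/V₁) = nRT ln(P₁/P₂).
W = (0.34)(8.314)(417) × ln(92.1/340)
  = 1179 × ln(0.2709) = 1179 × -1.306
W_by_gas = -1540 J.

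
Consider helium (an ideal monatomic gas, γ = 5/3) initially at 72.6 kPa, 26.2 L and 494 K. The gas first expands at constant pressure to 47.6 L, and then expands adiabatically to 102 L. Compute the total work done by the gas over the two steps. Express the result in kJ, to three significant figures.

Step 1 (isobaric): W = PΔV = (72.6 kPa)(47.6 − 26.2 L) = 1554 J.
After step 1: P = 72.6 kPa, V = 47.6 L, T = 897.5 K.
Step 2 (adiabatic): W = (P₁V₁ − P₂V₂)/(γ−1) = (3456 − 2079)/0.667 = 2065 J.
W_total = 1554 + 2065 = 3619 J.

W_total ≈ 3.62 kJ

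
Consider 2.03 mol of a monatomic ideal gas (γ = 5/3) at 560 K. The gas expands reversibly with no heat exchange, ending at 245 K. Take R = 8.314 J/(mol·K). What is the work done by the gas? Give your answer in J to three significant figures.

Adiabatic ⇒ Q = 0, so W_by = −ΔU = nCᵥ(T₁ − T₂).
Cᵥ = 3R/2 = 12.47 J/(mol·K).
W = (2.03)(12.47)(560 − 245) = 7975 J.

W ≈ 7970 J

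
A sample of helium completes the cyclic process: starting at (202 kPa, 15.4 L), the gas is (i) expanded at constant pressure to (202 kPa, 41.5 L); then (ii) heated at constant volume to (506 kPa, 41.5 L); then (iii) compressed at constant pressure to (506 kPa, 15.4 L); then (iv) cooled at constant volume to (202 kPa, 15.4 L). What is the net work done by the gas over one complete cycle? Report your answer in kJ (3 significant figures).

W_net ≈ -7.93 kJ

Constant-volume legs do no work.
W(i) = (202)(41.5 − 15.4) = 5272 J; W(iii) = (506)(15.4 − 41.5) = -13207 J.
W_net = 5272 − 13207 = -7934 J (the counter-clockwise enclosed area).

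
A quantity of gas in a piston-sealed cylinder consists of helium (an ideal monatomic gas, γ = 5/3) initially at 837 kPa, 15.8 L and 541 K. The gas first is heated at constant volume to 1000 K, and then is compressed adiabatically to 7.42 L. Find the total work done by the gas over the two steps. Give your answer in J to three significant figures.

Step 1 (isochoric): W = 0 (constant volume).
After step 1: P = 1547 kPa (V unchanged).
Step 2 (adiabatic): W = (P₁V₁ − P₂V₂)/(γ−1) = (24445 − 40460)/0.667 = -24022 J.
W_total = 0 − 24022 = -24022 J.

W_total ≈ -24000 J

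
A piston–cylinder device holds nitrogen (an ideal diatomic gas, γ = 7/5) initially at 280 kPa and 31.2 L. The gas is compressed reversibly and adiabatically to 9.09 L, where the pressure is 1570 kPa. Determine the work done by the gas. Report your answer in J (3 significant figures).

Adiabatic: W = (P₁V₁ − P₂V₂)/(γ − 1) with γ = 7/5.
P₁V₁ = 8736 J, P₂V₂ = 14271 J.
W = (8736 − 14271) / 0.4 = -13838 J.

W ≈ -13800 J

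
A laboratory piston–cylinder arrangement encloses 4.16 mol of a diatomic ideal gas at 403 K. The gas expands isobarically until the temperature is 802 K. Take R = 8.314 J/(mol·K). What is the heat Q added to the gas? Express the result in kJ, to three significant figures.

Isobaric: W = nRΔT = (4.16)(8.314)(399) = 13800 J.
ΔU = nCᵥΔT with Cᵥ = 5R/2: ΔU = (4.16)(20.79)(399) = 34500 J.
Q = ΔU + W = 34500 + 13800 = 48300 J.

Q ≈ 48.3 kJ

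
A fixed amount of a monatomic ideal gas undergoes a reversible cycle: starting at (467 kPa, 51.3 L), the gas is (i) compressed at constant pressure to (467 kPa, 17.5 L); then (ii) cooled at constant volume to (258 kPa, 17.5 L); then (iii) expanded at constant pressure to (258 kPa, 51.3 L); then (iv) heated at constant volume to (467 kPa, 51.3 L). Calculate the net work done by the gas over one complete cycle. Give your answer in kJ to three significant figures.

W_net ≈ -7.06 kJ

Constant-volume legs do no work.
W(i) = (467)(17.5 − 51.3) = -15785 J; W(iii) = (258)(51.3 − 17.5) = 8720 J.
W_net = -15785 + 8720 = -7064 J (the counter-clockwise enclosed area).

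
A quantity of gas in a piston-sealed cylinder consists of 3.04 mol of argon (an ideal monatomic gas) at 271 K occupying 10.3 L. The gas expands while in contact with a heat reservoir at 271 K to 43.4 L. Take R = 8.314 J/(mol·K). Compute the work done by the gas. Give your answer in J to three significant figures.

W ≈ 9850 J

Isothermal: W = nRT ln(V₂/V₁).
W = (3.04)(8.314)(271) × ln(43.4/10.3)
  = 6849 × 1.438
W_by_gas = 9852 J.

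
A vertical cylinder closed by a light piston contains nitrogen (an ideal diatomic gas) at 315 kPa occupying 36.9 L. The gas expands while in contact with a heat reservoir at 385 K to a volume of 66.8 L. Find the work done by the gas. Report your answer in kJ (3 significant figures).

W ≈ 6.90 kJ

Isothermal: W = nRT ln(V₂/V₁) = P₁V₁ ln(V₂/V₁).
P₁V₁ = (315 kPa)(36.9 L) = 11624 J.
W = 11624 × ln(66.8/36.9) = 11624 × 0.5935
W_by_gas = 6898 J.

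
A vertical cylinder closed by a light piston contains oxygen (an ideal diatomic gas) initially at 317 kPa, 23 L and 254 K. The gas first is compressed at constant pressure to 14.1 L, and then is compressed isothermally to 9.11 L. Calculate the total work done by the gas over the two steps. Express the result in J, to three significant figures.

W_total ≈ -4770 J

Step 1 (isobaric): W = PΔV = (317 kPa)(14.1 − 23 L) = -2821 J.
After step 1: P = 317 kPa, V = 14.1 L, T = 155.7 K.
Step 2 (isothermal): W = P₁V₁ ln(V₂/V₁) = (4470) ln(9.11/14.1) = -1952 J.
W_total = -2821 − 1952 = -4774 J.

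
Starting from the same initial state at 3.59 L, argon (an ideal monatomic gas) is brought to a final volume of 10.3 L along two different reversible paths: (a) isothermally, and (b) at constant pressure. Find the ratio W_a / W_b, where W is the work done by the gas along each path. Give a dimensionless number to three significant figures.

W_a / W_b ≈ 0.564

Path (a) isothermal: W = P₁V₁ ln(V₂/V₁) → W_a/(P₁V₁) = 1.054.
Path (b) isobaric: W = P₁(V₂ − V₁) → W_b/(P₁V₁) = 1.869.
W_a / W_b = 1.054 / 1.869 = 0.5639.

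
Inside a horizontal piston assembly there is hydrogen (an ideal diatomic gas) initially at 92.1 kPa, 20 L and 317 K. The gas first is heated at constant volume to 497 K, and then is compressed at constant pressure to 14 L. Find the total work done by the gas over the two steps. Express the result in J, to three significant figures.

W_total ≈ -866 J

Step 1 (isochoric): W = 0 (constant volume).
After step 1: P = 144.4 kPa (V unchanged).
Step 2 (isobaric): W = PΔV = (144.4 kPa)(14 − 20 L) = -866.4 J.
W_total = 0 − 866.4 = -866.4 J.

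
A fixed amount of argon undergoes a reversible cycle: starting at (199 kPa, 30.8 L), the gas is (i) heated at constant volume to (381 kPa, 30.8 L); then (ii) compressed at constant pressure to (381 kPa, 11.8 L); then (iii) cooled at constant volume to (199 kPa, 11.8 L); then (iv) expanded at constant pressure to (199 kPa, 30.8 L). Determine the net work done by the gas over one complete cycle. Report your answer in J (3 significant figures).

W_net ≈ -3460 J

Constant-volume legs do no work.
W(ii) = (381)(11.8 − 30.8) = -7239 J; W(iv) = (199)(30.8 − 11.8) = 3781 J.
W_net = -7239 + 3781 = -3458 J (the counter-clockwise enclosed area).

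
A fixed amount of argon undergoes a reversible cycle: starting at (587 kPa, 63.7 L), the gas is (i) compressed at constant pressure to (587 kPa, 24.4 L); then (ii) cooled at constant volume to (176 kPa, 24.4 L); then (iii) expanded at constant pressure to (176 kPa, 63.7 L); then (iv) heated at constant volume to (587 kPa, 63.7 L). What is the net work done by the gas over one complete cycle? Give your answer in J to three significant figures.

Constant-volume legs do no work.
W(i) = (587)(24.4 − 63.7) = -23069 J; W(iii) = (176)(63.7 − 24.4) = 6917 J.
W_net = -23069 + 6917 = -16152 J (the counter-clockwise enclosed area).

W_net ≈ -16200 J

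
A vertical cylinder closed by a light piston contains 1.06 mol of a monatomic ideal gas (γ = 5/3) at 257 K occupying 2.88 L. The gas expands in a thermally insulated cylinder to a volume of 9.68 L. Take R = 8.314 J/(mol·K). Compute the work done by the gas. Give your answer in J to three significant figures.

W ≈ 1880 J

Adiabatic: TV^(γ−1) = const with γ = 5/3.
T₂ = T₁ (V₁/V₂)^(γ−1) = 257 × (2.88/9.68)^0.667 = 257 × 0.4457 = 114.5 K.
W_by = nCᵥ(T₁ − T₂) = (1.06)(12.47)(257 − 114.5) = 1883 J.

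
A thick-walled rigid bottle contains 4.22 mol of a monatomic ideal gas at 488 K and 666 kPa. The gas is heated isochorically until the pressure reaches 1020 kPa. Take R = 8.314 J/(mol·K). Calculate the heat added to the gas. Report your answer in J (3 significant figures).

Constant volume ⇒ W = 0, so Q = ΔU = nCᵥΔT with Cᵥ = 3R/2 = 12.47 J/(mol·K).
At constant V, T₂/T₁ = P₂/P₁ ⇒ ΔT = T₁(P₂/P₁ − 1) = 488·(1020/666 − 1) = 259.4 K.
ΔU = (4.22)(12.47)(259.4) = 13651 J.

Q ≈ 13700 J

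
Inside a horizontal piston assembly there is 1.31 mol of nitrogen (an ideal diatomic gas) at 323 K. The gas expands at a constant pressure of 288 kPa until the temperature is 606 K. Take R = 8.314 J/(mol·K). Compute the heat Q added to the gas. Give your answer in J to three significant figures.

Isobaric: W = nRΔT = (1.31)(8.314)(283) = 3082 J.
ΔU = nCᵥΔT with Cᵥ = 5R/2: ΔU = (1.31)(20.79)(283) = 7706 J.
Q = ΔU + W = 7706 + 3082 = 10788 J.

Q ≈ 10800 J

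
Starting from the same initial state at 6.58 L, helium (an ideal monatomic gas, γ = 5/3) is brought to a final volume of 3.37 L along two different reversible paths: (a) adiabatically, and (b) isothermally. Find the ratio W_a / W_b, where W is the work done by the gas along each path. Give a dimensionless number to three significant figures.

W_a / W_b ≈ 1.26

Path (a) adiabatic: W = P₁V₁(1 − (V₁/V₂)^(γ−1))/(γ−1) → W_a/(P₁V₁) = -0.8433.
Path (b) isothermal: W = P₁V₁ ln(V₂/V₁) → W_b/(P₁V₁) = -0.6691.
W_a / W_b = -0.8433 / -0.6691 = 1.26.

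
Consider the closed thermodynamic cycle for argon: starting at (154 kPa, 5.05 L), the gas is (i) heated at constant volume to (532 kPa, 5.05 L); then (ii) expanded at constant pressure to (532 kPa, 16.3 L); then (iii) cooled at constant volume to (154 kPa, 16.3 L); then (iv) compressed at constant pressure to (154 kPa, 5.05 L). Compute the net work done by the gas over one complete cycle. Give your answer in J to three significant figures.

Constant-volume legs do no work.
W(ii) = (532)(16.3 − 5.05) = 5985 J; W(iv) = (154)(5.05 − 16.3) = -1732 J.
W_net = 5985 − 1732 = 4252 J (the clockwise enclosed area).

W_net ≈ 4250 J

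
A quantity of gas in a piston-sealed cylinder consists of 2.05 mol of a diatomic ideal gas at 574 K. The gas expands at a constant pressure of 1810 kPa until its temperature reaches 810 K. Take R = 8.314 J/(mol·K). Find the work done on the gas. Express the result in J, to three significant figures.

W ≈ -4020 J

Isobaric: W = P ΔV = nR ΔT.
W = (2.05)(8.314)(810 − 574) = 4022 J.
Work on gas = −W_by = -4022 J.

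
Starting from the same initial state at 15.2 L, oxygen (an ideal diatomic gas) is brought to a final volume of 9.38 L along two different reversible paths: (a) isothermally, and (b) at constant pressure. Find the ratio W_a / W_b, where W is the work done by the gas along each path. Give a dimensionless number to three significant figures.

W_a / W_b ≈ 1.26

Path (a) isothermal: W = P₁V₁ ln(V₂/V₁) → W_a/(P₁V₁) = -0.4827.
Path (b) isobaric: W = P₁(V₂ − V₁) → W_b/(P₁V₁) = -0.3829.
W_a / W_b = -0.4827 / -0.3829 = 1.261.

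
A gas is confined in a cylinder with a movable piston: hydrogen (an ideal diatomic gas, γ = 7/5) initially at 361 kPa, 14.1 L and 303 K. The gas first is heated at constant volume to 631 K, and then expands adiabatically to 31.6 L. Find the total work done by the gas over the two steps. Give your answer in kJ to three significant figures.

W_total ≈ 7.31 kJ

Step 1 (isochoric): W = 0 (constant volume).
After step 1: P = 751.8 kPa (V unchanged).
Step 2 (adiabatic): W = (P₁V₁ − P₂V₂)/(γ−1) = (10600 − 7676)/0.4 = 7311 J.
W_total = 0 + 7311 = 7311 J.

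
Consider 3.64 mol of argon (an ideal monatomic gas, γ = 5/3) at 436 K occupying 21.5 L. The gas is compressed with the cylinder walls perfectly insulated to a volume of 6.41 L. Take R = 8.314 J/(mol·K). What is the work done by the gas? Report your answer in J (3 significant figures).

W ≈ -24600 J

Adiabatic: TV^(γ−1) = const with γ = 5/3.
T₂ = T₁ (V₁/V₂)^(γ−1) = 436 × (21.5/6.41)^0.667 = 436 × 2.241 = 977 K.
W_by = nCᵥ(T₁ − T₂) = (3.64)(12.47)(436 − 977) = -24556 J.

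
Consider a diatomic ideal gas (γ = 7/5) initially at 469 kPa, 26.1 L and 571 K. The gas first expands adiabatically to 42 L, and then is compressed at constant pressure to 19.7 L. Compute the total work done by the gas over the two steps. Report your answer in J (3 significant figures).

W_total ≈ -70.2 J

Step 1 (adiabatic): W = (P₁V₁ − P₂V₂)/(γ−1) = (12241 − 10120)/0.4 = 5303 J.
After step 1: P = 240.9 kPa, V = 42 L, T = 472.1 K.
Step 2 (isobaric): W = PΔV = (240.9 kPa)(19.7 − 42 L) = -5373 J.
W_total = 5303 − 5373 = -70.23 J.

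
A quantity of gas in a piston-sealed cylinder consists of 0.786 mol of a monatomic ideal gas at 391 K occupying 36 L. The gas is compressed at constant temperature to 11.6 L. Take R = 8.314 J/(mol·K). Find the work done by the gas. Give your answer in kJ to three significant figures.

Isothermal: W = nRT ln(V₂/V₁).
W = (0.786)(8.314)(391) × ln(11.6/36)
  = 2555 × -1.133
W_by_gas = -2894 J.

W ≈ -2.89 kJ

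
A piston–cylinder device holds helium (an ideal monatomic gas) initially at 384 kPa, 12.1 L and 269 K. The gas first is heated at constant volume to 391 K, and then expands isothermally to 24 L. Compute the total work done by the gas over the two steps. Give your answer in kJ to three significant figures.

W_total ≈ 4.63 kJ

Step 1 (isochoric): W = 0 (constant volume).
After step 1: P = 558.2 kPa (V unchanged).
Step 2 (isothermal): W = P₁V₁ ln(V₂/V₁) = (6754) ln(24/12.1) = 4625 J.
W_total = 0 + 4625 = 4625 J.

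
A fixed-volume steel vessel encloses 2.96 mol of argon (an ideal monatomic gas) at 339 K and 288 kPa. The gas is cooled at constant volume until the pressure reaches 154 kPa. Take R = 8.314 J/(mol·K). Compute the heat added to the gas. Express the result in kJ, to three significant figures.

Q ≈ -5.82 kJ

Constant volume ⇒ W = 0, so Q = ΔU = nCᵥΔT with Cᵥ = 3R/2 = 12.47 J/(mol·K).
At constant V, T₂/T₁ = P₂/P₁ ⇒ ΔT = T₁(P₂/P₁ − 1) = 339·(154/288 − 1) = -157.7 K.
ΔU = (2.96)(12.47)(-157.7) = -5822 J.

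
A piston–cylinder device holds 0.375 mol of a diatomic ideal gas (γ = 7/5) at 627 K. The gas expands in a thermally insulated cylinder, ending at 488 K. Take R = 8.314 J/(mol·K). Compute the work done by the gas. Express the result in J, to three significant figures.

Adiabatic ⇒ Q = 0, so W_by = −ΔU = nCᵥ(T₁ − T₂).
Cᵥ = 5R/2 = 20.79 J/(mol·K).
W = (0.375)(20.79)(627 − 488) = 1083 J.

W ≈ 1080 J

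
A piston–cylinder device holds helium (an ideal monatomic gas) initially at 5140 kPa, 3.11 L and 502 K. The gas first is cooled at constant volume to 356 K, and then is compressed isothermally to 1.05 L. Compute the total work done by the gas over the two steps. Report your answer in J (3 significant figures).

W_total ≈ -12300 J

Step 1 (isochoric): W = 0 (constant volume).
After step 1: P = 3645 kPa (V unchanged).
Step 2 (isothermal): W = P₁V₁ ln(V₂/V₁) = (11336) ln(1.05/3.11) = -12309 J.
W_total = 0 − 12309 = -12309 J.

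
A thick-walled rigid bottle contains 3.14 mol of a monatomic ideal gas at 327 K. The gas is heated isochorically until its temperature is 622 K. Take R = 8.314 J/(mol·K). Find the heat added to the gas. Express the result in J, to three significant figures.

Constant volume ⇒ W = 0, so Q = ΔU = nCᵥΔT with Cᵥ = 3R/2 = 12.47 J/(mol·K).
ΔU = (3.14)(12.47)(622 − 327) = 11552 J.

Q ≈ 11600 J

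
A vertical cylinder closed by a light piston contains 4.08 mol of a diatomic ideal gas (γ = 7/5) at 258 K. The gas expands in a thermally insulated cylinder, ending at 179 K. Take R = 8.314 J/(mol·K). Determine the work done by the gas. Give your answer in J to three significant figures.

W ≈ 6700 J

Adiabatic ⇒ Q = 0, so W_by = −ΔU = nCᵥ(T₁ − T₂).
Cᵥ = 5R/2 = 20.79 J/(mol·K).
W = (4.08)(20.79)(258 − 179) = 6699 J.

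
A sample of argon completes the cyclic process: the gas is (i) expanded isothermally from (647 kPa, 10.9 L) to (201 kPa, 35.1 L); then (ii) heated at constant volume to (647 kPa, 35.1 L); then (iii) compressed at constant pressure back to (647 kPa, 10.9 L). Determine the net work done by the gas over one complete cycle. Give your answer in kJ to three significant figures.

Leg (i): W = PᵢVᵢ ln(V_f/Vᵢ) = (7052) ln(35.1/10.9) = 8247 J.
Leg (ii): W = 0.
Leg (iii): W = PΔV = (647)(10.9 − 35.1) = -15657 J.
W_net = 8247 − 15657 = -7410 J.

W_net ≈ -7.41 kJ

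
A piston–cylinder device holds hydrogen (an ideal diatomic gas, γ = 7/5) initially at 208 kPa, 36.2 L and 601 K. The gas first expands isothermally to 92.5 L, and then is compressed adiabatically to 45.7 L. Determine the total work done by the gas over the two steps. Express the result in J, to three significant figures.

Step 1 (isothermal): W = P₁V₁ ln(V₂/V₁) = (7530) ln(92.5/36.2) = 7064 J.
After step 1: P = 81.4 kPa, V = 92.5 L, T = 601 K.
Step 2 (adiabatic): W = (P₁V₁ − P₂V₂)/(γ−1) = (7530 − 9983)/0.4 = -6134 J.
W_total = 7064 − 6134 = 930.3 J.

W_total ≈ 930 J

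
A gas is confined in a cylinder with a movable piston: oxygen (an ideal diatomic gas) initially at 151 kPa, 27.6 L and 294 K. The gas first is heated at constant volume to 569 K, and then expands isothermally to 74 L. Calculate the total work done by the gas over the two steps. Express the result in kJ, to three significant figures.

Step 1 (isochoric): W = 0 (constant volume).
After step 1: P = 292.2 kPa (V unchanged).
Step 2 (isothermal): W = P₁V₁ ln(V₂/V₁) = (8066) ln(74/27.6) = 7955 J.
W_total = 0 + 7955 = 7955 J.

W_total ≈ 7.95 kJ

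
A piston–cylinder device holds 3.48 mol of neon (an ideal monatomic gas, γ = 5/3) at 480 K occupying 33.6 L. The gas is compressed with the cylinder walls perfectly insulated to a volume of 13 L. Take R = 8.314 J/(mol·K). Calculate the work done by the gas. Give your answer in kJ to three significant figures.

Adiabatic: TV^(γ−1) = const with γ = 5/3.
T₂ = T₁ (V₁/V₂)^(γ−1) = 480 × (33.6/13)^0.667 = 480 × 1.883 = 904 K.
W_by = nCᵥ(T₁ − T₂) = (3.48)(12.47)(480 − 904) = -18402 J.

W ≈ -18.4 kJ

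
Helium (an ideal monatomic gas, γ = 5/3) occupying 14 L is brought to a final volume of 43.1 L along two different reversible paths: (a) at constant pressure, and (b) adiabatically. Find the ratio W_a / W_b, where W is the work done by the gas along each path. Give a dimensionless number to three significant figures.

W_a / W_b ≈ 2.63

Path (a) isobaric: W = P₁(V₂ − V₁) → W_a/(P₁V₁) = 2.079.
Path (b) adiabatic: W = P₁V₁(1 − (V₁/V₂)^(γ−1))/(γ−1) → W_b/(P₁V₁) = 0.7912.
W_a / W_b = 2.079 / 0.7912 = 2.627.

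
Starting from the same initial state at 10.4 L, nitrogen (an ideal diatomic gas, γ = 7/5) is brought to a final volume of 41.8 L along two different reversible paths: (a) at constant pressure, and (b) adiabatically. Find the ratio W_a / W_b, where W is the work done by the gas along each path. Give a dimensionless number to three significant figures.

Path (a) isobaric: W = P₁(V₂ − V₁) → W_a/(P₁V₁) = 3.019.
Path (b) adiabatic: W = P₁V₁(1 − (V₁/V₂)^(γ−1))/(γ−1) → W_b/(P₁V₁) = 1.067.
W_a / W_b = 3.019 / 1.067 = 2.83.

W_a / W_b ≈ 2.83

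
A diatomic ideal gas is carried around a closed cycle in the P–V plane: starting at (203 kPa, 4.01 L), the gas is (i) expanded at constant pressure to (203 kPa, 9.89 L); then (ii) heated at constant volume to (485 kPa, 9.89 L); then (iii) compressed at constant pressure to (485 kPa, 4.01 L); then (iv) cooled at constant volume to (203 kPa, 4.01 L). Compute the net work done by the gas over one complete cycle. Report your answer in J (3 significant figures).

W_net ≈ -1660 J

Constant-volume legs do no work.
W(i) = (203)(9.89 − 4.01) = 1194 J; W(iii) = (485)(4.01 − 9.89) = -2852 J.
W_net = 1194 − 2852 = -1658 J (the counter-clockwise enclosed area).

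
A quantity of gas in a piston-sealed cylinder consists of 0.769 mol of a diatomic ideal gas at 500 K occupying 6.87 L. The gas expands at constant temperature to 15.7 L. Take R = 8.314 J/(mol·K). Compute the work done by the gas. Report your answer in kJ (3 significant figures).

W ≈ 2.64 kJ

Isothermal: W = nRT ln(V₂/V₁).
W = (0.769)(8.314)(500) × ln(15.7/6.87)
  = 3197 × 0.8265
W_by_gas = 2642 J.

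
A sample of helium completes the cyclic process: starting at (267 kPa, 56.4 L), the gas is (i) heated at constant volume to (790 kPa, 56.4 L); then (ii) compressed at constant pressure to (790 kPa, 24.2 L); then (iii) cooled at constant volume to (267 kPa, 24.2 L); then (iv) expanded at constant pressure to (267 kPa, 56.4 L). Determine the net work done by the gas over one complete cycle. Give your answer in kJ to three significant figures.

Constant-volume legs do no work.
W(ii) = (790)(24.2 − 56.4) = -25438 J; W(iv) = (267)(56.4 − 24.2) = 8597 J.
W_net = -25438 + 8597 = -16841 J (the counter-clockwise enclosed area).

W_net ≈ -16.8 kJ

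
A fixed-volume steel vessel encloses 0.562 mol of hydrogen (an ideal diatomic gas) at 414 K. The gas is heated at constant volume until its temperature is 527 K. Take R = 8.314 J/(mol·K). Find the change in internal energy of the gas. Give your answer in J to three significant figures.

Constant volume ⇒ W = 0, so Q = ΔU = nCᵥΔT with Cᵥ = 5R/2 = 20.79 J/(mol·K).
ΔU = (0.562)(20.79)(527 − 414) = 1320 J.

ΔU ≈ 1320 J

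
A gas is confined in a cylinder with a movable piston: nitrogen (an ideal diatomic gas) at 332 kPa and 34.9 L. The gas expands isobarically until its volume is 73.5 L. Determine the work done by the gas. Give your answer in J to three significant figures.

Isobaric: W = P ΔV.
W = (332 kPa)(73.5 − 34.9 L) = (332)(38.6) = 12815 J.

W ≈ 12800 J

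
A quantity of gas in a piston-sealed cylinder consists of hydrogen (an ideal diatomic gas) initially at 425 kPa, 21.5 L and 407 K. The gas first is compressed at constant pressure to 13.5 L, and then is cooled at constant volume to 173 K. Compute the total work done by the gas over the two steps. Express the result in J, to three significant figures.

Step 1 (isobaric): W = PΔV = (425 kPa)(13.5 − 21.5 L) = -3400 J.
Step 2 (isochoric): W = 0 (constant volume).
W_total = -3400 + 0 = -3400 J.

W_total ≈ -3400 J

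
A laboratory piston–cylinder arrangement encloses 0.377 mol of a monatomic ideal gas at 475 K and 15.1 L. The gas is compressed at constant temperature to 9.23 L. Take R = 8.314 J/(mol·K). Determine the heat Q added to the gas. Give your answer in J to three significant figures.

Isothermal ⇒ ΔU = 0, so Q = W = nRT ln(V₂/V₁).
Q = (0.377)(8.314)(475) ln(9.23/15.1) = 1489 × -0.4922 = -732.9 J.

Q ≈ -733 J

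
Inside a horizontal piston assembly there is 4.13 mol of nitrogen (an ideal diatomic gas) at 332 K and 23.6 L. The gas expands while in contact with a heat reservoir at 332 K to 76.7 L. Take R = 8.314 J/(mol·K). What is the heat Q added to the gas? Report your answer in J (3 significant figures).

Q ≈ 13400 J

Isothermal ⇒ ΔU = 0, so Q = W = nRT ln(V₂/V₁).
Q = (4.13)(8.314)(332) ln(76.7/23.6) = 11400 × 1.179 = 13436 J.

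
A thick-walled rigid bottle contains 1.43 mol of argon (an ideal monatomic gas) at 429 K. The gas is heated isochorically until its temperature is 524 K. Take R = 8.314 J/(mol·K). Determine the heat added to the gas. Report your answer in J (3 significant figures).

Constant volume ⇒ W = 0, so Q = ΔU = nCᵥΔT with Cᵥ = 3R/2 = 12.47 J/(mol·K).
ΔU = (1.43)(12.47)(524 − 429) = 1694 J.

Q ≈ 1690 J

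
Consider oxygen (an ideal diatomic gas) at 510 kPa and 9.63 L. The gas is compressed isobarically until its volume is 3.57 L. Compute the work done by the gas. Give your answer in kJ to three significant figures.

Isobaric: W = P ΔV.
W = (510 kPa)(3.57 − 9.63 L) = (510)(-6.06) = -3091 J.

W ≈ -3.09 kJ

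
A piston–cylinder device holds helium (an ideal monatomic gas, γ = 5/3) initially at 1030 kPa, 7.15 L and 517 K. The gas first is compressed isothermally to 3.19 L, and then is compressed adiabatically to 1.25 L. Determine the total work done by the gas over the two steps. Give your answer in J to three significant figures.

W_total ≈ -15500 J

Step 1 (isothermal): W = P₁V₁ ln(V₂/V₁) = (7364) ln(3.19/7.15) = -5944 J.
After step 1: P = 2309 kPa, V = 3.19 L, T = 517 K.
Step 2 (adiabatic): W = (P₁V₁ − P₂V₂)/(γ−1) = (7364 − 13753)/0.667 = -9583 J.
W_total = -5944 − 9583 = -15527 J.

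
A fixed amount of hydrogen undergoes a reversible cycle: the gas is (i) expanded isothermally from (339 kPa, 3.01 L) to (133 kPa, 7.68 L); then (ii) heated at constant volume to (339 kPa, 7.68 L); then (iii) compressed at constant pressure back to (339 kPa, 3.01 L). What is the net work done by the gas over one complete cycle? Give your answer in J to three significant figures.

Leg (i): W = PᵢVᵢ ln(V_f/Vᵢ) = (1020) ln(7.68/3.01) = 955.8 J.
Leg (ii): W = 0.
Leg (iii): W = PΔV = (339)(3.01 − 7.68) = -1583 J.
W_net = 955.8 − 1583 = -627.4 J.

W_net ≈ -627 J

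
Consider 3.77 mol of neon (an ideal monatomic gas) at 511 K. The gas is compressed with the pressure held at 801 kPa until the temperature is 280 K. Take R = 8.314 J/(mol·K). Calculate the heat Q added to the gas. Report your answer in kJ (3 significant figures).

Q ≈ -18.1 kJ

Isobaric: W = nRΔT = (3.77)(8.314)(-231) = -7240 J.
ΔU = nCᵥΔT with Cᵥ = 3R/2: ΔU = (3.77)(12.47)(-231) = -10861 J.
Q = ΔU + W = -10861 − 7240 = -18101 J.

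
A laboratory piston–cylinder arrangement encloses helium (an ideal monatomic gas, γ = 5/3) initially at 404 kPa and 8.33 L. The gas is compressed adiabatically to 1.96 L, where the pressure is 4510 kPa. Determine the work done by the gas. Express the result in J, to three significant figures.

Adiabatic: W = (P₁V₁ − P₂V₂)/(γ − 1) with γ = 5/3.
P₁V₁ = 3365 J, P₂V₂ = 8840 J.
W = (3365 − 8840) / 0.6667 = -8211 J.

W ≈ -8210 J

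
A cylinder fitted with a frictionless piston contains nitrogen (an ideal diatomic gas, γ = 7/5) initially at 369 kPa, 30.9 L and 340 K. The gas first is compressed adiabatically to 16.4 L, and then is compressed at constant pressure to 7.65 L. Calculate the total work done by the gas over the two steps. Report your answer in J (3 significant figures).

Step 1 (adiabatic): W = (P₁V₁ − P₂V₂)/(γ−1) = (11402 − 14690)/0.4 = -8221 J.
After step 1: P = 895.8 kPa, V = 16.4 L, T = 438.1 K.
Step 2 (isobaric): W = PΔV = (895.8 kPa)(7.65 − 16.4 L) = -7838 J.
W_total = -8221 − 7838 = -16058 J.

W_total ≈ -16100 J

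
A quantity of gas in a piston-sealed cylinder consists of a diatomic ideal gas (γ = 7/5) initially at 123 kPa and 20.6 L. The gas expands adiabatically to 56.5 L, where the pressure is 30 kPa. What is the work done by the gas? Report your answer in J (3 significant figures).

Adiabatic: W = (P₁V₁ − P₂V₂)/(γ − 1) with γ = 7/5.
P₁V₁ = 2534 J, P₂V₂ = 1695 J.
W = (2534 − 1695) / 0.4 = 2097 J.

W ≈ 2100 J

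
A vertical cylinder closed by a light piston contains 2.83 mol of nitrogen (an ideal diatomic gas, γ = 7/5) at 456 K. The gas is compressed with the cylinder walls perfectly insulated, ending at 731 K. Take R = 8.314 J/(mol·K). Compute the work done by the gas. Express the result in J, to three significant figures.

Adiabatic ⇒ Q = 0, so W_by = −ΔU = nCᵥ(T₁ − T₂).
Cᵥ = 5R/2 = 20.79 J/(mol·K).
W = (2.83)(20.79)(456 − 731) = -16176 J.

W ≈ -16200 J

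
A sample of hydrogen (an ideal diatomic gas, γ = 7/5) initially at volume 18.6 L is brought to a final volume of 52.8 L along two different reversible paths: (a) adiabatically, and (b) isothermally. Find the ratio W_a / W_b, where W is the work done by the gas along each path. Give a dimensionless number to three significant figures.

W_a / W_b ≈ 0.818

Path (a) adiabatic: W = P₁V₁(1 − (V₁/V₂)^(γ−1))/(γ−1) → W_a/(P₁V₁) = 0.853.
Path (b) isothermal: W = P₁V₁ ln(V₂/V₁) → W_b/(P₁V₁) = 1.043.
W_a / W_b = 0.853 / 1.043 = 0.8176.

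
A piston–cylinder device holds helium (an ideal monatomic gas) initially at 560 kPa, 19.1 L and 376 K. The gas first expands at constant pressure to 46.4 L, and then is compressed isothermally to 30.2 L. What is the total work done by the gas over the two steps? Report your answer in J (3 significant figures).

Step 1 (isobaric): W = PΔV = (560 kPa)(46.4 − 19.1 L) = 15288 J.
After step 1: P = 560 kPa, V = 46.4 L, T = 913.4 K.
Step 2 (isothermal): W = P₁V₁ ln(V₂/V₁) = (25984) ln(30.2/46.4) = -11159 J.
W_total = 15288 − 11159 = 4129 J.

W_total ≈ 4130 J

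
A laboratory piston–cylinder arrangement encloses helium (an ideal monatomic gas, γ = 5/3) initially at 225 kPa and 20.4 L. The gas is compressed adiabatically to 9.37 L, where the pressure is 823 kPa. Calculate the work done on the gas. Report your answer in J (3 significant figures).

W ≈ 4680 J

Adiabatic: W = (P₁V₁ − P₂V₂)/(γ − 1) with γ = 5/3.
P₁V₁ = 4590 J, P₂V₂ = 7712 J.
W = (4590 − 7712) / 0.6667 = -4682 J.
Work on gas = −W_by = 4682 J.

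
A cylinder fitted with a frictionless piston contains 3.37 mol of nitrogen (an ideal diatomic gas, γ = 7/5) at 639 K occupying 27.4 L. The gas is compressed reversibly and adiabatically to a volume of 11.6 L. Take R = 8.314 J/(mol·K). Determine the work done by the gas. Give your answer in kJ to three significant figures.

W ≈ -18.4 kJ

Adiabatic: TV^(γ−1) = const with γ = 7/5.
T₂ = T₁ (V₁/V₂)^(γ−1) = 639 × (27.4/11.6)^0.4 = 639 × 1.41 = 901.2 K.
W_by = nCᵥ(T₁ − T₂) = (3.37)(20.79)(639 − 901.2) = -18365 J.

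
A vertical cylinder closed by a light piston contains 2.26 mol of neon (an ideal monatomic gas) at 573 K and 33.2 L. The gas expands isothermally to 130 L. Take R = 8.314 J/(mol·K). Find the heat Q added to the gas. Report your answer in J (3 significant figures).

Q ≈ 14700 J

Isothermal ⇒ ΔU = 0, so Q = W = nRT ln(V₂/V₁).
Q = (2.26)(8.314)(573) ln(130/33.2) = 10766 × 1.365 = 14696 J.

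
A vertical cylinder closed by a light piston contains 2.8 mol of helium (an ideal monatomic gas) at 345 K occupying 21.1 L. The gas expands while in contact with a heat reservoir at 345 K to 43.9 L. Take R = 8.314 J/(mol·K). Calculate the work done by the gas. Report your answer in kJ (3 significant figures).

W ≈ 5.88 kJ

Isothermal: W = nRT ln(V₂/V₁).
W = (2.8)(8.314)(345) × ln(43.9/21.1)
  = 8031 × 0.7326
W_by_gas = 5884 J.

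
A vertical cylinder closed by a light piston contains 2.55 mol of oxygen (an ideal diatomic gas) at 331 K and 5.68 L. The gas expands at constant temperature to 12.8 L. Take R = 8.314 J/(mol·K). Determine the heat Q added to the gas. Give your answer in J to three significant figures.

Q ≈ 5700 J

Isothermal ⇒ ΔU = 0, so Q = W = nRT ln(V₂/V₁).
Q = (2.55)(8.314)(331) ln(12.8/5.68) = 7017 × 0.8125 = 5702 J.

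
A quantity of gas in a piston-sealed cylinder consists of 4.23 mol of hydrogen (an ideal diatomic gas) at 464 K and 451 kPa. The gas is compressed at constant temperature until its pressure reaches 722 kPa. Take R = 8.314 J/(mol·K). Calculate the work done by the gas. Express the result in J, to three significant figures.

W ≈ -7680 J

Isothermal process: W = nRT ln(V₂/V₁) = nRT ln(P₁/P₂).
W = (4.23)(8.314)(464) × ln(451/722)
  = 16318 × ln(0.6247) = 16318 × -0.4706
W_by_gas = -7679 J.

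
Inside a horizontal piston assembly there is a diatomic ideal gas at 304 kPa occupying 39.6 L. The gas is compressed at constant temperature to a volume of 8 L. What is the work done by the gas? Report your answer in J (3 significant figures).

W ≈ -19300 J

Isothermal: W = nRT ln(V₂/V₁) = P₁V₁ ln(V₂/V₁).
P₁V₁ = (304 kPa)(39.6 L) = 12038 J.
W = 12038 × ln(8/39.6) = 12038 × -1.599
W_by_gas = -19254 J.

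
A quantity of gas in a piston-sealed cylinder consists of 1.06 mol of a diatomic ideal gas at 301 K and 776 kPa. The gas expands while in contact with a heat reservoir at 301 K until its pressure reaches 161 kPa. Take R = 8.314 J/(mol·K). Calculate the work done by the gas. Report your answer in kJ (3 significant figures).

W ≈ 4.17 kJ

Isothermal process: W = nRT ln(V₂/V₁) = nRT ln(P₁/P₂).
W = (1.06)(8.314)(301) × ln(776/161)
  = 2653 × ln(4.82) = 2653 × 1.573
W_by_gas = 4172 J.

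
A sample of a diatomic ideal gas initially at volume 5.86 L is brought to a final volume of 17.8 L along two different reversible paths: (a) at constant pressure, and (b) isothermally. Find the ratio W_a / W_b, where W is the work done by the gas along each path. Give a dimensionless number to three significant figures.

Path (a) isobaric: W = P₁(V₂ − V₁) → W_a/(P₁V₁) = 2.038.
Path (b) isothermal: W = P₁V₁ ln(V₂/V₁) → W_b/(P₁V₁) = 1.111.
W_a / W_b = 2.038 / 1.111 = 1.834.

W_a / W_b ≈ 1.83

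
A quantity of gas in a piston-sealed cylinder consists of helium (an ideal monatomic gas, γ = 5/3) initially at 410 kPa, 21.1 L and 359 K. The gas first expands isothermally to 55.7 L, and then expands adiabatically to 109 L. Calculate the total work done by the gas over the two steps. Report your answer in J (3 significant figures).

W_total ≈ 13100 J

Step 1 (isothermal): W = P₁V₁ ln(V₂/V₁) = (8651) ln(55.7/21.1) = 8398 J.
After step 1: P = 155.3 kPa, V = 55.7 L, T = 359 K.
Step 2 (adiabatic): W = (P₁V₁ − P₂V₂)/(γ−1) = (8651 − 5529)/0.667 = 4682 J.
W_total = 8398 + 4682 = 13080 J.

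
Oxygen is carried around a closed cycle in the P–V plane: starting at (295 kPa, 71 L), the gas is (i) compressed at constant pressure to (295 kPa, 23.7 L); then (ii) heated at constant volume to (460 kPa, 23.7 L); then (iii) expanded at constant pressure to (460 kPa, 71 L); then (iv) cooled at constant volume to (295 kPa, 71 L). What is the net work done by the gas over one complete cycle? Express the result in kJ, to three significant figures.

Constant-volume legs do no work.
W(i) = (295)(23.7 − 71) = -13954 J; W(iii) = (460)(71 − 23.7) = 21758 J.
W_net = -13954 + 21758 = 7804 J (the clockwise enclosed area).

W_net ≈ 7.80 kJ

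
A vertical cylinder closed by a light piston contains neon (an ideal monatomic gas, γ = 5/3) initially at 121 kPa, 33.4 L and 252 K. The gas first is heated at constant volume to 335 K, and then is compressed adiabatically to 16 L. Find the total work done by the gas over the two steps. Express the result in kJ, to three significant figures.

Step 1 (isochoric): W = 0 (constant volume).
After step 1: P = 160.9 kPa (V unchanged).
Step 2 (adiabatic): W = (P₁V₁ − P₂V₂)/(γ−1) = (5372 − 8775)/0.667 = -5104 J.
W_total = 0 − 5104 = -5104 J.

W_total ≈ -5.10 kJ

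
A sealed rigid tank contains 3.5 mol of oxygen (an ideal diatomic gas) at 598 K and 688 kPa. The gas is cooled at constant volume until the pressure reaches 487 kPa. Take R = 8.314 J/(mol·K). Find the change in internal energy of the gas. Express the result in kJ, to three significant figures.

ΔU ≈ -12.7 kJ

Constant volume ⇒ W = 0, so Q = ΔU = nCᵥΔT with Cᵥ = 5R/2 = 20.79 J/(mol·K).
At constant V, T₂/T₁ = P₂/P₁ ⇒ ΔT = T₁(P₂/P₁ − 1) = 598·(487/688 − 1) = -174.7 K.
ΔU = (3.5)(20.79)(-174.7) = -12709 J.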